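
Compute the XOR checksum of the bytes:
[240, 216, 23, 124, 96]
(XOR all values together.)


XOR chain: 240 ^ 216 ^ 23 ^ 124 ^ 96 = 35

35


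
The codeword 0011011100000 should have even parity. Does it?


Number of 1s: 5

No, parity error (5 ones)


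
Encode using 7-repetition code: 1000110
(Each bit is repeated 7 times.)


Each bit -> 7 copies

1111111000000000000000000000111111111111110000000


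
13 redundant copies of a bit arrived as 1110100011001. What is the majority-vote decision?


Ones: 7 out of 13
Threshold: 7

1 (7/13 voted 1)


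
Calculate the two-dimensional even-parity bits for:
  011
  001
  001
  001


Row parities: 0111
Column parities: 010

Row P: 0111, Col P: 010, Corner: 1


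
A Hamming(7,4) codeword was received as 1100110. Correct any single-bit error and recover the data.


Syndrome = 0: no error detected

Data: 0110 (no errors)


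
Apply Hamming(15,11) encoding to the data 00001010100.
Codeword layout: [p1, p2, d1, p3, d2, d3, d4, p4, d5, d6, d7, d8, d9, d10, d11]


Parity bits: p1=1, p2=1, p3=1, p4=1

110100011010100


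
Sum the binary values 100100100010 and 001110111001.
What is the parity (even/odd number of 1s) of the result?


100100100010 = 2338
001110111001 = 953
Sum = 3291 = 110011011011
1s count = 8

even parity (8 ones in 110011011011)


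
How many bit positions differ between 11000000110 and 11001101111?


XOR: 00001101001
Count of 1s: 4

4


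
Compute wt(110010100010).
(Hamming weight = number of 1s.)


Counting 1s in 110010100010

5


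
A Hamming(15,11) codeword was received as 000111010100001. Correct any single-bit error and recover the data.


Syndrome = 10: error at position 10

Data: 01100000001 (corrected bit 10)


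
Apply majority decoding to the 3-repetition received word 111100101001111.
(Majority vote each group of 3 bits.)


Groups: 111, 100, 101, 001, 111
Majority votes: 10101

10101


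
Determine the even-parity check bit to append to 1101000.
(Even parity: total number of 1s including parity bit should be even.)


Number of 1s in data: 3
Parity bit: 1

1


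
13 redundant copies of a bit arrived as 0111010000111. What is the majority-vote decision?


Ones: 7 out of 13
Threshold: 7

1 (7/13 voted 1)


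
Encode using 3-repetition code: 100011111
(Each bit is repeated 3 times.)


Each bit -> 3 copies

111000000000111111111111111


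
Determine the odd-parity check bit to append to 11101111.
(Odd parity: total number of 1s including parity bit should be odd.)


Number of 1s in data: 7
Parity bit: 0

0


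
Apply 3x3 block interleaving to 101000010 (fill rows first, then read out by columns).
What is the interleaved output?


Matrix:
  101
  000
  010
Read columns: 100001100

100001100


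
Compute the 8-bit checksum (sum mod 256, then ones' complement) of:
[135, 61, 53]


Sum = 249 mod 256 = 249
Complement = 6

6


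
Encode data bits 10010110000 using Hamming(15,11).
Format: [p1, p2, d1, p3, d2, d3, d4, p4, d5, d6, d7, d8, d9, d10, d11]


Parity bits: p1=1, p2=0, p3=1, p4=0

101100100110000


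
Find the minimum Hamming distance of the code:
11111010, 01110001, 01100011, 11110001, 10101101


Comparing all pairs, minimum distance: 1
Can detect 0 errors, correct 0 errors

1


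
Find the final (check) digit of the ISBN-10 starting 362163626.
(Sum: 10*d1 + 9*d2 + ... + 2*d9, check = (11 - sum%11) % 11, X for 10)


Weighted sum: 200
200 mod 11 = 2

Check digit: 9


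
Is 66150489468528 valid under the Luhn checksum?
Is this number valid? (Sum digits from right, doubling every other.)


Luhn sum = 74
74 mod 10 = 4

Invalid (Luhn sum mod 10 = 4)


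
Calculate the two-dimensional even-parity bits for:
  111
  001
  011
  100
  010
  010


Row parities: 110111
Column parities: 001

Row P: 110111, Col P: 001, Corner: 1


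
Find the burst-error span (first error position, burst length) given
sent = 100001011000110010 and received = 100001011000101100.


XOR: 000000000000011110

Burst at position 13, length 4


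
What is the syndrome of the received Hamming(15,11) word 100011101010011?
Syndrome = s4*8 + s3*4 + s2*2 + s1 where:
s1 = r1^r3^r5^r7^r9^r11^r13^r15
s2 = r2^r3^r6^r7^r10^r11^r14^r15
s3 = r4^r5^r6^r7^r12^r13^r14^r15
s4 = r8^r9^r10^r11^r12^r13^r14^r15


s1=0, s2=1, s3=1, s4=0

Syndrome = 6 (error at position 6)


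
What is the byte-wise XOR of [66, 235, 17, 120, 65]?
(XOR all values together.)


XOR chain: 66 ^ 235 ^ 17 ^ 120 ^ 65 = 129

129


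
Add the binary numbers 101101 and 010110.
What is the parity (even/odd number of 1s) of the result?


101101 = 45
010110 = 22
Sum = 67 = 1000011
1s count = 3

odd parity (3 ones in 1000011)


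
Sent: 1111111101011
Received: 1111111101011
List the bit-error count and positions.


XOR: 0000000000000

0 errors (received matches sent)


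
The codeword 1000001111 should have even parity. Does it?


Number of 1s: 5

No, parity error (5 ones)


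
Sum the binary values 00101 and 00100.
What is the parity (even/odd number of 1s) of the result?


00101 = 5
00100 = 4
Sum = 9 = 1001
1s count = 2

even parity (2 ones in 1001)


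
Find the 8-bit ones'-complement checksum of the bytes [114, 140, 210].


Sum = 464 mod 256 = 208
Complement = 47

47


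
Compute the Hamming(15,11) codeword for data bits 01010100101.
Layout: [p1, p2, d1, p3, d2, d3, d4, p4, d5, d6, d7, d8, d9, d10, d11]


Parity bits: p1=0, p2=1, p3=0, p4=1

010010110100101


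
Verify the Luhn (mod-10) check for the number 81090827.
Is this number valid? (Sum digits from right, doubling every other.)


Luhn sum = 36
36 mod 10 = 6

Invalid (Luhn sum mod 10 = 6)


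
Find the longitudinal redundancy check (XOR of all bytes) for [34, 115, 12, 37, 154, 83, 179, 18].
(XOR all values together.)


XOR chain: 34 ^ 115 ^ 12 ^ 37 ^ 154 ^ 83 ^ 179 ^ 18 = 16

16


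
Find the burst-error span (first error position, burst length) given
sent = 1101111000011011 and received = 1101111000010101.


XOR: 0000000000001110

Burst at position 12, length 3


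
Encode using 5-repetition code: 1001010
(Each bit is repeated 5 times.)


Each bit -> 5 copies

11111000000000011111000001111100000


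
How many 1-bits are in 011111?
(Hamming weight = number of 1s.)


Counting 1s in 011111

5


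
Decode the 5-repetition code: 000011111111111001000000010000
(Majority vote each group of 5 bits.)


Groups: 00001, 11111, 11111, 00100, 00000, 10000
Majority votes: 011000

011000


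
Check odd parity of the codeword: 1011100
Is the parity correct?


Number of 1s: 4

No, parity error (4 ones)


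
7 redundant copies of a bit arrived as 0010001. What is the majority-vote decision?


Ones: 2 out of 7
Threshold: 4

0 (2/7 voted 1)


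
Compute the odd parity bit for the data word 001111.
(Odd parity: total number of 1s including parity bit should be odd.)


Number of 1s in data: 4
Parity bit: 1

1


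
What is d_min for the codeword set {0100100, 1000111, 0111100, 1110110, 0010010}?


Comparing all pairs, minimum distance: 2
Can detect 1 errors, correct 0 errors

2


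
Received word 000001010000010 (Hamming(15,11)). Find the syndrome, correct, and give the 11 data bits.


Syndrome = 0: no error detected

Data: 00100000010 (no errors)


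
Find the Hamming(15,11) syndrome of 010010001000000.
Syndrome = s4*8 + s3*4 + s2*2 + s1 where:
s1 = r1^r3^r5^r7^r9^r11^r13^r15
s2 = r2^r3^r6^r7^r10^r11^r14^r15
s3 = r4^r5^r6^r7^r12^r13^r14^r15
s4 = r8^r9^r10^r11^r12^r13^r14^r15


s1=0, s2=1, s3=1, s4=1

Syndrome = 14 (error at position 14)


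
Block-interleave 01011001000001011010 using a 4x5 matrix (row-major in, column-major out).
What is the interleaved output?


Matrix:
  01011
  00100
  00010
  11010
Read columns: 00011001010010111000

00011001010010111000


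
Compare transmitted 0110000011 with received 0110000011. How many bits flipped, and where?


XOR: 0000000000

0 errors (received matches sent)


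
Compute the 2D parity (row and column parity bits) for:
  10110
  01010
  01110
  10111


Row parities: 1010
Column parities: 00101

Row P: 1010, Col P: 00101, Corner: 0


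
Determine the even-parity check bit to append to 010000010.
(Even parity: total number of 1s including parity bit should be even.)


Number of 1s in data: 2
Parity bit: 0

0


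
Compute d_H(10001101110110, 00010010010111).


XOR: 10011111100001
Count of 1s: 8

8


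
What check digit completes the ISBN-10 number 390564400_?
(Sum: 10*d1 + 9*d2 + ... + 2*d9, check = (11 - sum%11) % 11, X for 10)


Weighted sum: 218
218 mod 11 = 9

Check digit: 2


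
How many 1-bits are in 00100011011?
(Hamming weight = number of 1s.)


Counting 1s in 00100011011

5


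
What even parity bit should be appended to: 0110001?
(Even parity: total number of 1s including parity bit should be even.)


Number of 1s in data: 3
Parity bit: 1

1


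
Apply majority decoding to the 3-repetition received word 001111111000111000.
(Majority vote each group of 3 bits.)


Groups: 001, 111, 111, 000, 111, 000
Majority votes: 011010

011010


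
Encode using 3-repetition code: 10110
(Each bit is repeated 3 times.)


Each bit -> 3 copies

111000111111000


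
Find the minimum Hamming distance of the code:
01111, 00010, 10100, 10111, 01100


Comparing all pairs, minimum distance: 2
Can detect 1 errors, correct 0 errors

2


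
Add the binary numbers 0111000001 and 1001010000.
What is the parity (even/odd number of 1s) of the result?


0111000001 = 449
1001010000 = 592
Sum = 1041 = 10000010001
1s count = 3

odd parity (3 ones in 10000010001)


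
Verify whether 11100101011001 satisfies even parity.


Number of 1s: 8

Yes, parity is correct (8 ones)


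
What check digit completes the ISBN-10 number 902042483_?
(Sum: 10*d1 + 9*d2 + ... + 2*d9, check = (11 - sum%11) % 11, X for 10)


Weighted sum: 186
186 mod 11 = 10

Check digit: 1


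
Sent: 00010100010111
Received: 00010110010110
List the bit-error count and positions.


XOR: 00000010000001

2 error(s) at position(s): 6, 13


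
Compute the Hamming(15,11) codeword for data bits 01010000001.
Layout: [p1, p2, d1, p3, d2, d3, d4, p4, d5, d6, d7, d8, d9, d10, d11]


Parity bits: p1=1, p2=0, p3=1, p4=1

100110110000001


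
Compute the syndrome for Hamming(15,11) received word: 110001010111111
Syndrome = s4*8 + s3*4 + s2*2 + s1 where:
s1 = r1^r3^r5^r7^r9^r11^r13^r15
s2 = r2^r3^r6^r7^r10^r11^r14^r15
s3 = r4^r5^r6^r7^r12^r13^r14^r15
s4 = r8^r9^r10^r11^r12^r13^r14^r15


s1=0, s2=0, s3=1, s4=1

Syndrome = 12 (error at position 12)


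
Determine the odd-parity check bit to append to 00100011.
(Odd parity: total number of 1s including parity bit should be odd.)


Number of 1s in data: 3
Parity bit: 0

0


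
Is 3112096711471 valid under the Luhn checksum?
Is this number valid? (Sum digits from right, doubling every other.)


Luhn sum = 43
43 mod 10 = 3

Invalid (Luhn sum mod 10 = 3)


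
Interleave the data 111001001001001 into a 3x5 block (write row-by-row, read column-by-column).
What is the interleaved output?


Matrix:
  11100
  10010
  01001
Read columns: 110101100010001

110101100010001


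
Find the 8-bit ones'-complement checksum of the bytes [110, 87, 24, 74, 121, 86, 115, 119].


Sum = 736 mod 256 = 224
Complement = 31

31


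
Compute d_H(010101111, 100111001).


XOR: 110010110
Count of 1s: 5

5


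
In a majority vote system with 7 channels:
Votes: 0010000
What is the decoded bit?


Ones: 1 out of 7
Threshold: 4

0 (1/7 voted 1)


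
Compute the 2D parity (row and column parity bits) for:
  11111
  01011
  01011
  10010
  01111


Row parities: 11100
Column parities: 00010

Row P: 11100, Col P: 00010, Corner: 1


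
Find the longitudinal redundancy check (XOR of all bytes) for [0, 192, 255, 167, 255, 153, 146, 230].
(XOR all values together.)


XOR chain: 0 ^ 192 ^ 255 ^ 167 ^ 255 ^ 153 ^ 146 ^ 230 = 138

138


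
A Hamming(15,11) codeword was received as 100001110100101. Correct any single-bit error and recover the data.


Syndrome = 0: no error detected

Data: 00110100101 (no errors)


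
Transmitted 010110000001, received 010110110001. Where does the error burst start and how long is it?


XOR: 000000110000

Burst at position 6, length 2


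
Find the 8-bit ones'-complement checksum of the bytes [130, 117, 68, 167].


Sum = 482 mod 256 = 226
Complement = 29

29


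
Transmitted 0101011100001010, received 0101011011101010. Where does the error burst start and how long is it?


XOR: 0000000111100000

Burst at position 7, length 4


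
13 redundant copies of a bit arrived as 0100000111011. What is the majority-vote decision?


Ones: 6 out of 13
Threshold: 7

0 (6/13 voted 1)


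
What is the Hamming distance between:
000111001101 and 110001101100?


XOR: 110110100001
Count of 1s: 6

6


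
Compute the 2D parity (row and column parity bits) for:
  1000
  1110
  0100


Row parities: 111
Column parities: 0010

Row P: 111, Col P: 0010, Corner: 1


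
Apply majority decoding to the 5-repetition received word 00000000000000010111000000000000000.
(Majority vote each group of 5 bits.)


Groups: 00000, 00000, 00000, 10111, 00000, 00000, 00000
Majority votes: 0001000

0001000


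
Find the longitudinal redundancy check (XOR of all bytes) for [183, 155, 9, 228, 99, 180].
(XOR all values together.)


XOR chain: 183 ^ 155 ^ 9 ^ 228 ^ 99 ^ 180 = 22

22


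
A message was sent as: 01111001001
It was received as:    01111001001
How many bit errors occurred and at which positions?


XOR: 00000000000

0 errors (received matches sent)


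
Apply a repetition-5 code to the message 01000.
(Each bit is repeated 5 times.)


Each bit -> 5 copies

0000011111000000000000000


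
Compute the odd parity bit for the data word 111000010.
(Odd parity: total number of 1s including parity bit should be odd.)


Number of 1s in data: 4
Parity bit: 1

1


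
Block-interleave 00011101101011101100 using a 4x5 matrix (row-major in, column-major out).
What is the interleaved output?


Matrix:
  00011
  10110
  10111
  01100
Read columns: 01100001011111101010

01100001011111101010


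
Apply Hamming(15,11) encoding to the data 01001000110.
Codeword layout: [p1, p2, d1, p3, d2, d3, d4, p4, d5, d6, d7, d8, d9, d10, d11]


Parity bits: p1=1, p2=1, p3=1, p4=1

110110011000110


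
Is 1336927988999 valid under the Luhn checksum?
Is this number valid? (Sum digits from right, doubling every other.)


Luhn sum = 84
84 mod 10 = 4

Invalid (Luhn sum mod 10 = 4)


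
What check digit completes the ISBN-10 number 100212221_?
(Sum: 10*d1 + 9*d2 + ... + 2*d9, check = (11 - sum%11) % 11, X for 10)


Weighted sum: 56
56 mod 11 = 1

Check digit: X


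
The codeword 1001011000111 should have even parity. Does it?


Number of 1s: 7

No, parity error (7 ones)


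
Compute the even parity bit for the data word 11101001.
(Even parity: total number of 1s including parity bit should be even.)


Number of 1s in data: 5
Parity bit: 1

1


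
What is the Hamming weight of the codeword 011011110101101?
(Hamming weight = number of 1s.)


Counting 1s in 011011110101101

10


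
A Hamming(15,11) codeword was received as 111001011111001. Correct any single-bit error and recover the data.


Syndrome = 5: error at position 5

Data: 11101111001 (corrected bit 5)


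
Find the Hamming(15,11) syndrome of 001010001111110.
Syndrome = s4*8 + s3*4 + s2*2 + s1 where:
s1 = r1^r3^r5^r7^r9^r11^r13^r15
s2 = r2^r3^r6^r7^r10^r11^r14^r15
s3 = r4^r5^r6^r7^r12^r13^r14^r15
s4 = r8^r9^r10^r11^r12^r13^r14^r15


s1=1, s2=0, s3=0, s4=0

Syndrome = 1 (error at position 1)


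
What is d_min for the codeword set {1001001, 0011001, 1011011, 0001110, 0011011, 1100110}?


Comparing all pairs, minimum distance: 1
Can detect 0 errors, correct 0 errors

1


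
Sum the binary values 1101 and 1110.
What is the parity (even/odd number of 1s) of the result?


1101 = 13
1110 = 14
Sum = 27 = 11011
1s count = 4

even parity (4 ones in 11011)


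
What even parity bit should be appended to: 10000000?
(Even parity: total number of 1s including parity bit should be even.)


Number of 1s in data: 1
Parity bit: 1

1


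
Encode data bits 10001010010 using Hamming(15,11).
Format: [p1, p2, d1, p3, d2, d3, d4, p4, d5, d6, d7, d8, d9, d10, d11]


Parity bits: p1=1, p2=1, p3=1, p4=1

111100011010010


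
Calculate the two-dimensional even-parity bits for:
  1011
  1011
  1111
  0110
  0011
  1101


Row parities: 110001
Column parities: 0111

Row P: 110001, Col P: 0111, Corner: 1


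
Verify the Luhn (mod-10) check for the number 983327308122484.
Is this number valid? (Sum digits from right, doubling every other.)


Luhn sum = 66
66 mod 10 = 6

Invalid (Luhn sum mod 10 = 6)


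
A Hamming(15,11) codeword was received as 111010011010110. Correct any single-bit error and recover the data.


Syndrome = 12: error at position 12

Data: 11001011110 (corrected bit 12)


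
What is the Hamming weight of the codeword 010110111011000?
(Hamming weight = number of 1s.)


Counting 1s in 010110111011000

8


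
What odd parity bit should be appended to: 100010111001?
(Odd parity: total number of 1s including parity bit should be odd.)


Number of 1s in data: 6
Parity bit: 1

1


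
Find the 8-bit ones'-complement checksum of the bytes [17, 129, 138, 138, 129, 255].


Sum = 806 mod 256 = 38
Complement = 217

217


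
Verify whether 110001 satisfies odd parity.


Number of 1s: 3

Yes, parity is correct (3 ones)


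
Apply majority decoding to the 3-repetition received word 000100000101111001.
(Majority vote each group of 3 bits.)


Groups: 000, 100, 000, 101, 111, 001
Majority votes: 000110

000110


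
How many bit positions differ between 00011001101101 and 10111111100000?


XOR: 10100110001101
Count of 1s: 7

7


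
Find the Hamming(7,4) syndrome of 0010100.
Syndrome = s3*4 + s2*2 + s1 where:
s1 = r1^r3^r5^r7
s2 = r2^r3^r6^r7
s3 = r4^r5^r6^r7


s1=0, s2=1, s3=1

Syndrome = 6 (error at position 6)


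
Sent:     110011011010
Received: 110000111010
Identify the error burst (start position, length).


XOR: 000011100000

Burst at position 4, length 3


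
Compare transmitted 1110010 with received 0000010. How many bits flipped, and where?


XOR: 1110000

3 error(s) at position(s): 0, 1, 2


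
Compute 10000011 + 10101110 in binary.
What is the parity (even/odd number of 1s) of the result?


10000011 = 131
10101110 = 174
Sum = 305 = 100110001
1s count = 4

even parity (4 ones in 100110001)


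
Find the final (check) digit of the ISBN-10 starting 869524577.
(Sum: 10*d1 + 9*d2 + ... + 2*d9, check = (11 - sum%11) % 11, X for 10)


Weighted sum: 328
328 mod 11 = 9

Check digit: 2


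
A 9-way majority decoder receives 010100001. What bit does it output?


Ones: 3 out of 9
Threshold: 5

0 (3/9 voted 1)


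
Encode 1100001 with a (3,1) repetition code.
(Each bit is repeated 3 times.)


Each bit -> 3 copies

111111000000000000111


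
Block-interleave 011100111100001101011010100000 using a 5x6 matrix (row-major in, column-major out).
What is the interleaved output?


Matrix:
  011100
  111100
  001101
  011010
  100000
Read columns: 010011101011110111000001000100

010011101011110111000001000100


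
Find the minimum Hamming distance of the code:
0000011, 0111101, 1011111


Comparing all pairs, minimum distance: 3
Can detect 2 errors, correct 1 errors

3


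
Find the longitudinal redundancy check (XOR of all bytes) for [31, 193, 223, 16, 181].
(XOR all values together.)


XOR chain: 31 ^ 193 ^ 223 ^ 16 ^ 181 = 164

164


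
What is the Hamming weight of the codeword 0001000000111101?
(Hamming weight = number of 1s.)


Counting 1s in 0001000000111101

6


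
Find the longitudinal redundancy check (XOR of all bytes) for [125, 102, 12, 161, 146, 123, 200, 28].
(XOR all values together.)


XOR chain: 125 ^ 102 ^ 12 ^ 161 ^ 146 ^ 123 ^ 200 ^ 28 = 139

139


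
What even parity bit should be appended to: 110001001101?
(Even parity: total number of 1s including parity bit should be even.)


Number of 1s in data: 6
Parity bit: 0

0


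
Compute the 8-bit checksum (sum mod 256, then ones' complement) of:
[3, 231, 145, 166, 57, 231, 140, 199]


Sum = 1172 mod 256 = 148
Complement = 107

107


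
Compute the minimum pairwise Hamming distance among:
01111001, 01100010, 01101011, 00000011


Comparing all pairs, minimum distance: 2
Can detect 1 errors, correct 0 errors

2


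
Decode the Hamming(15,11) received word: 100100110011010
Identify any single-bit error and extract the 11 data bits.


Syndrome = 3: error at position 3

Data: 10010011010 (corrected bit 3)


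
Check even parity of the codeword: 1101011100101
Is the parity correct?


Number of 1s: 8

Yes, parity is correct (8 ones)


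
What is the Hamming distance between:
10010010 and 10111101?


XOR: 00101111
Count of 1s: 5

5


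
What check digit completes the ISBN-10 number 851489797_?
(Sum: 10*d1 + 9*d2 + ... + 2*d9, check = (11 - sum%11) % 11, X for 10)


Weighted sum: 323
323 mod 11 = 4

Check digit: 7


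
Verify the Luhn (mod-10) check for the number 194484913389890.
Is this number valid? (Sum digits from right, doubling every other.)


Luhn sum = 92
92 mod 10 = 2

Invalid (Luhn sum mod 10 = 2)


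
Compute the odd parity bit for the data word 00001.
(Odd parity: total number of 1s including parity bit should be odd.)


Number of 1s in data: 1
Parity bit: 0

0


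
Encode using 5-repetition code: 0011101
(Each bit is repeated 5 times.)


Each bit -> 5 copies

00000000001111111111111110000011111


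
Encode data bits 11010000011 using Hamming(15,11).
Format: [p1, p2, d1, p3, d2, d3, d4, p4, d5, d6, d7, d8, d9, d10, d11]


Parity bits: p1=0, p2=0, p3=0, p4=0

001010100000011


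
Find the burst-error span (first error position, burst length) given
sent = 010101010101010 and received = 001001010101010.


XOR: 011100000000000

Burst at position 1, length 3


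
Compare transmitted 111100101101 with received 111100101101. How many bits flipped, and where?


XOR: 000000000000

0 errors (received matches sent)


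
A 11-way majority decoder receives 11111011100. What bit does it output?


Ones: 8 out of 11
Threshold: 6

1 (8/11 voted 1)


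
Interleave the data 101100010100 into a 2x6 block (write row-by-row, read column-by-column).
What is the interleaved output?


Matrix:
  101100
  010100
Read columns: 100110110000

100110110000


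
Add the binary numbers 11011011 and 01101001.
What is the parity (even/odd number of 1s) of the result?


11011011 = 219
01101001 = 105
Sum = 324 = 101000100
1s count = 3

odd parity (3 ones in 101000100)


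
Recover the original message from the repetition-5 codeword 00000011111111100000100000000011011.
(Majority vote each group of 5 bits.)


Groups: 00000, 01111, 11111, 00000, 10000, 00000, 11011
Majority votes: 0110001

0110001


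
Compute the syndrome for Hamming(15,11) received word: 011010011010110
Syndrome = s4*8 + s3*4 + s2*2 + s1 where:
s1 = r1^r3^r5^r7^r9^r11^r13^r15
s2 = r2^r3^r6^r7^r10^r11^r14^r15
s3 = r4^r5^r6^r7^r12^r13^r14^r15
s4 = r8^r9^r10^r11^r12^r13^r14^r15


s1=1, s2=0, s3=1, s4=1

Syndrome = 13 (error at position 13)


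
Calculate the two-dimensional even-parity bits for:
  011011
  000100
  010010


Row parities: 010
Column parities: 001101

Row P: 010, Col P: 001101, Corner: 1


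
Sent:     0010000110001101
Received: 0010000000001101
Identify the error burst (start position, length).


XOR: 0000000110000000

Burst at position 7, length 2


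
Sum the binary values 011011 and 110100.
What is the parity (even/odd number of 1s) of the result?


011011 = 27
110100 = 52
Sum = 79 = 1001111
1s count = 5

odd parity (5 ones in 1001111)


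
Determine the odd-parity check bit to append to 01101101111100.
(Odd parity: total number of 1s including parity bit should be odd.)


Number of 1s in data: 9
Parity bit: 0

0


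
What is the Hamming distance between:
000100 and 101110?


XOR: 101010
Count of 1s: 3

3


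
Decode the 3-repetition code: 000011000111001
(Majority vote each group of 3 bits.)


Groups: 000, 011, 000, 111, 001
Majority votes: 01010

01010


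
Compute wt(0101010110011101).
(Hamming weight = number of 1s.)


Counting 1s in 0101010110011101

9


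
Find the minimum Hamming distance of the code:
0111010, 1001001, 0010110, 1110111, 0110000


Comparing all pairs, minimum distance: 2
Can detect 1 errors, correct 0 errors

2


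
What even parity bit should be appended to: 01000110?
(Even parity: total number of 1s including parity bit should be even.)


Number of 1s in data: 3
Parity bit: 1

1


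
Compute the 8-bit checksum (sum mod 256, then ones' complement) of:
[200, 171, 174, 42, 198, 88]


Sum = 873 mod 256 = 105
Complement = 150

150


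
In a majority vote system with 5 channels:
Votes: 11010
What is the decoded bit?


Ones: 3 out of 5
Threshold: 3

1 (3/5 voted 1)


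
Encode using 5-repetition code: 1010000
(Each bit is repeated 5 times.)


Each bit -> 5 copies

11111000001111100000000000000000000


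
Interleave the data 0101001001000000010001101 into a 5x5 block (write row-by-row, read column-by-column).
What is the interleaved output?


Matrix:
  01010
  01001
  00000
  00100
  01101
Read columns: 0000011001000111000001001

0000011001000111000001001


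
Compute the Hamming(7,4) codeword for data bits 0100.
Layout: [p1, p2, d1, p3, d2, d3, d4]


Parity bits: p1=1, p2=0, p3=1

1001100


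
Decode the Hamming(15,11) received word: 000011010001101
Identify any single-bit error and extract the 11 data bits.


Syndrome = 5: error at position 5

Data: 00100001101 (corrected bit 5)


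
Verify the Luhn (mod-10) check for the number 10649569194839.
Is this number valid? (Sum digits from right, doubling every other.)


Luhn sum = 77
77 mod 10 = 7

Invalid (Luhn sum mod 10 = 7)


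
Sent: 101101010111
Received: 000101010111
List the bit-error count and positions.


XOR: 101000000000

2 error(s) at position(s): 0, 2


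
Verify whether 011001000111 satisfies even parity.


Number of 1s: 6

Yes, parity is correct (6 ones)


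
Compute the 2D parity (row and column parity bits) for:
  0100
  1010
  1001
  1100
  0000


Row parities: 10000
Column parities: 1011

Row P: 10000, Col P: 1011, Corner: 1


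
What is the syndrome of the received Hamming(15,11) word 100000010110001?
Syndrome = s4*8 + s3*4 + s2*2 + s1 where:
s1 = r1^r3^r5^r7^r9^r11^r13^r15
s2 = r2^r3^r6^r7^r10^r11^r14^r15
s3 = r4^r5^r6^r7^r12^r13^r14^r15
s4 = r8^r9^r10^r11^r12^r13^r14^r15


s1=1, s2=1, s3=1, s4=0

Syndrome = 7 (error at position 7)


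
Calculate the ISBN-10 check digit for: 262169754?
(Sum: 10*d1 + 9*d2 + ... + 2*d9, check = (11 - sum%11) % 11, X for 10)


Weighted sum: 229
229 mod 11 = 9

Check digit: 2


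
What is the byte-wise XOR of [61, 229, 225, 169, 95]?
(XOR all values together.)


XOR chain: 61 ^ 229 ^ 225 ^ 169 ^ 95 = 207

207


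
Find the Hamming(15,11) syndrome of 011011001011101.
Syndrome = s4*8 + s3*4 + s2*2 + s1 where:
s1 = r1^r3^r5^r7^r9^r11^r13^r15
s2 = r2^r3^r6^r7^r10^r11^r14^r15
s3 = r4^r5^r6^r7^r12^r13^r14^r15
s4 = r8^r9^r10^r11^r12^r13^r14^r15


s1=0, s2=1, s3=1, s4=1

Syndrome = 14 (error at position 14)


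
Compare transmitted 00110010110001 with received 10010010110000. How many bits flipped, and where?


XOR: 10100000000001

3 error(s) at position(s): 0, 2, 13


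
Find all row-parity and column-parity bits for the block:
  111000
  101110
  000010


Row parities: 101
Column parities: 010100

Row P: 101, Col P: 010100, Corner: 0


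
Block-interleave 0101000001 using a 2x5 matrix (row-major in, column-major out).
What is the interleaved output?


Matrix:
  01010
  00001
Read columns: 0010001001

0010001001


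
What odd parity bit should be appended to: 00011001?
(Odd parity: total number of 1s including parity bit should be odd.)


Number of 1s in data: 3
Parity bit: 0

0


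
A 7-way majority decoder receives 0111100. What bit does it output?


Ones: 4 out of 7
Threshold: 4

1 (4/7 voted 1)


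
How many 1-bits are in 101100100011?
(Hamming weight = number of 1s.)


Counting 1s in 101100100011

6


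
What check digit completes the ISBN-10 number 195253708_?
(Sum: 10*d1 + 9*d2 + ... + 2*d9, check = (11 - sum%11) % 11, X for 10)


Weighted sum: 234
234 mod 11 = 3

Check digit: 8


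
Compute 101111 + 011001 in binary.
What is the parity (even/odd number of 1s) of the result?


101111 = 47
011001 = 25
Sum = 72 = 1001000
1s count = 2

even parity (2 ones in 1001000)


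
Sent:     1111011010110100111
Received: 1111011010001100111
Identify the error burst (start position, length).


XOR: 0000000000111000000

Burst at position 10, length 3


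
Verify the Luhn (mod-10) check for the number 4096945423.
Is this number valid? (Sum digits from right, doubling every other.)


Luhn sum = 48
48 mod 10 = 8

Invalid (Luhn sum mod 10 = 8)


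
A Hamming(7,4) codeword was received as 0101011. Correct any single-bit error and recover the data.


Syndrome = 7: error at position 7

Data: 0010 (corrected bit 7)


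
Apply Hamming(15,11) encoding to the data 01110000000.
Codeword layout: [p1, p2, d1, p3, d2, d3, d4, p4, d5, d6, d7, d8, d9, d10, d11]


Parity bits: p1=0, p2=0, p3=1, p4=0

000111100000000


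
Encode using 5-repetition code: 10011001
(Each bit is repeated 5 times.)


Each bit -> 5 copies

1111100000000001111111111000000000011111


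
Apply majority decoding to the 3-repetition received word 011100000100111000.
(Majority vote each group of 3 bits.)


Groups: 011, 100, 000, 100, 111, 000
Majority votes: 100010

100010


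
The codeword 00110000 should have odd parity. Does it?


Number of 1s: 2

No, parity error (2 ones)


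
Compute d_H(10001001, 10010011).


XOR: 00011010
Count of 1s: 3

3


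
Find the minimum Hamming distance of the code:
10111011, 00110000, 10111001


Comparing all pairs, minimum distance: 1
Can detect 0 errors, correct 0 errors

1


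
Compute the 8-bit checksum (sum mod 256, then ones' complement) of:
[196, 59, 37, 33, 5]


Sum = 330 mod 256 = 74
Complement = 181

181


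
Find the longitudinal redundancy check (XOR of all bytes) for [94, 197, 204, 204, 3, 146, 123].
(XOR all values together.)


XOR chain: 94 ^ 197 ^ 204 ^ 204 ^ 3 ^ 146 ^ 123 = 113

113


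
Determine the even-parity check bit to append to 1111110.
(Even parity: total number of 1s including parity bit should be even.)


Number of 1s in data: 6
Parity bit: 0

0


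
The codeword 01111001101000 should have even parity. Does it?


Number of 1s: 7

No, parity error (7 ones)


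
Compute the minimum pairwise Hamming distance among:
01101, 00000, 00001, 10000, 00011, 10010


Comparing all pairs, minimum distance: 1
Can detect 0 errors, correct 0 errors

1


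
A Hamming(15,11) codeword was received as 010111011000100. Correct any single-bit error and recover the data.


Syndrome = 9: error at position 9

Data: 01100000100 (corrected bit 9)


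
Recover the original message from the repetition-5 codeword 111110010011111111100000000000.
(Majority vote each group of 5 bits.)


Groups: 11111, 00100, 11111, 11110, 00000, 00000
Majority votes: 101100

101100


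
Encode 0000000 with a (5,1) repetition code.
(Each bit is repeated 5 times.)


Each bit -> 5 copies

00000000000000000000000000000000000


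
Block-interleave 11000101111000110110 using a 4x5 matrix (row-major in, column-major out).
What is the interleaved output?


Matrix:
  11000
  10111
  10001
  10110
Read columns: 11111000010101010110

11111000010101010110


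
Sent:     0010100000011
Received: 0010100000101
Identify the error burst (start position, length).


XOR: 0000000000110

Burst at position 10, length 2


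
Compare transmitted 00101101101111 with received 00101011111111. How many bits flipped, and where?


XOR: 00000110010000

3 error(s) at position(s): 5, 6, 9


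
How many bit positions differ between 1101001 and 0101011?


XOR: 1000010
Count of 1s: 2

2


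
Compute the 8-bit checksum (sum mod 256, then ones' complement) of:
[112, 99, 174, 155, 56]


Sum = 596 mod 256 = 84
Complement = 171

171


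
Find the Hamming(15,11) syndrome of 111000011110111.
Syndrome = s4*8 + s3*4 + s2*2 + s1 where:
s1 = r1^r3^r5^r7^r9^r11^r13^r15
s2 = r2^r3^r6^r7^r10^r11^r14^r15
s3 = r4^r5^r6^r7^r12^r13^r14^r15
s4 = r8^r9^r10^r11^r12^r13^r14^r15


s1=0, s2=0, s3=1, s4=1

Syndrome = 12 (error at position 12)


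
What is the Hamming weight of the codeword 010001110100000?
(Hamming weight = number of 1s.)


Counting 1s in 010001110100000

5


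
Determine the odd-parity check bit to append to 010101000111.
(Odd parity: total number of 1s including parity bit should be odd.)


Number of 1s in data: 6
Parity bit: 1

1


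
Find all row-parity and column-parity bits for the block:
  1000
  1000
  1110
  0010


Row parities: 1111
Column parities: 1100

Row P: 1111, Col P: 1100, Corner: 0


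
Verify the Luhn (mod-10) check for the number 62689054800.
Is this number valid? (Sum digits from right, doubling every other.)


Luhn sum = 53
53 mod 10 = 3

Invalid (Luhn sum mod 10 = 3)


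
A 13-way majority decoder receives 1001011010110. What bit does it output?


Ones: 7 out of 13
Threshold: 7

1 (7/13 voted 1)


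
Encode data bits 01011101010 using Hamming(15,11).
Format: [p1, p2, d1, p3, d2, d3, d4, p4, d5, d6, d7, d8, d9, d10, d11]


Parity bits: p1=1, p2=1, p3=0, p4=0

110010101101010


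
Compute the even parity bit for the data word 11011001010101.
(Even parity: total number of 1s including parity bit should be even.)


Number of 1s in data: 8
Parity bit: 0

0


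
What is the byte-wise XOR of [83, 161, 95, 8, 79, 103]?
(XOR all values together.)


XOR chain: 83 ^ 161 ^ 95 ^ 8 ^ 79 ^ 103 = 141

141


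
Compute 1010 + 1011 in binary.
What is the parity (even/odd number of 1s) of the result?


1010 = 10
1011 = 11
Sum = 21 = 10101
1s count = 3

odd parity (3 ones in 10101)


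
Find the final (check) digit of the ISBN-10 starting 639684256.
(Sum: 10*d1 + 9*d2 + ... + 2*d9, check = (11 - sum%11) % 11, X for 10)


Weighted sum: 304
304 mod 11 = 7

Check digit: 4


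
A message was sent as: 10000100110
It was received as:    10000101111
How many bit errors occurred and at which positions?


XOR: 00000001001

2 error(s) at position(s): 7, 10


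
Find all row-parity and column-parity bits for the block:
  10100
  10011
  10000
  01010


Row parities: 0110
Column parities: 11101

Row P: 0110, Col P: 11101, Corner: 0


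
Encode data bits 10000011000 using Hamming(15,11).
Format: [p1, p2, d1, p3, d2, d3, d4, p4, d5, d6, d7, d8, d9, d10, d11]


Parity bits: p1=0, p2=0, p3=1, p4=0

001100000011000


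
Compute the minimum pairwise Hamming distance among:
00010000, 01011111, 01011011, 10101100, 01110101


Comparing all pairs, minimum distance: 1
Can detect 0 errors, correct 0 errors

1


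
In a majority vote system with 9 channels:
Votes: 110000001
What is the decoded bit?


Ones: 3 out of 9
Threshold: 5

0 (3/9 voted 1)


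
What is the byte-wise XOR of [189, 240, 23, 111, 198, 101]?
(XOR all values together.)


XOR chain: 189 ^ 240 ^ 23 ^ 111 ^ 198 ^ 101 = 150

150


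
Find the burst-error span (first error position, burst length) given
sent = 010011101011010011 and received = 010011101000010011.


XOR: 000000000011000000

Burst at position 10, length 2


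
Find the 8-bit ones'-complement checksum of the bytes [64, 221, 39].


Sum = 324 mod 256 = 68
Complement = 187

187


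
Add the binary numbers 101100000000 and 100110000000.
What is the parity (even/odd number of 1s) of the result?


101100000000 = 2816
100110000000 = 2432
Sum = 5248 = 1010010000000
1s count = 3

odd parity (3 ones in 1010010000000)


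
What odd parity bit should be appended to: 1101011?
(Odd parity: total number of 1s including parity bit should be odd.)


Number of 1s in data: 5
Parity bit: 0

0


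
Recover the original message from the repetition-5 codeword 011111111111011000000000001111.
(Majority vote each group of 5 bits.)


Groups: 01111, 11111, 11011, 00000, 00000, 01111
Majority votes: 111001

111001


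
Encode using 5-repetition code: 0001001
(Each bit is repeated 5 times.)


Each bit -> 5 copies

00000000000000011111000000000011111


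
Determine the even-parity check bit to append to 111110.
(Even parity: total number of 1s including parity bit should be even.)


Number of 1s in data: 5
Parity bit: 1

1


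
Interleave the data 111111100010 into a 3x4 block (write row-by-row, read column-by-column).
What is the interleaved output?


Matrix:
  1111
  1110
  0010
Read columns: 110110111100

110110111100


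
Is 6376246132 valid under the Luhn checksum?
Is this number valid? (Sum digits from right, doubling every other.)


Luhn sum = 37
37 mod 10 = 7

Invalid (Luhn sum mod 10 = 7)


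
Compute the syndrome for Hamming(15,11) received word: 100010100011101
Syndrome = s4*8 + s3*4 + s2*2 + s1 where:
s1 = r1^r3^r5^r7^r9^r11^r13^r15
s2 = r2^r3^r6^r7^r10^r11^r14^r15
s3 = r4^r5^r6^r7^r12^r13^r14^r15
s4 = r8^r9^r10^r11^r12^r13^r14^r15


s1=0, s2=1, s3=1, s4=0

Syndrome = 6 (error at position 6)


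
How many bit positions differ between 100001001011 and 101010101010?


XOR: 001011100001
Count of 1s: 5

5


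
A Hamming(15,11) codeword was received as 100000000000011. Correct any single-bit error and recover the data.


Syndrome = 0: no error detected

Data: 00000000011 (no errors)


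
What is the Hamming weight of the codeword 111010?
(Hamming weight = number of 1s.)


Counting 1s in 111010

4


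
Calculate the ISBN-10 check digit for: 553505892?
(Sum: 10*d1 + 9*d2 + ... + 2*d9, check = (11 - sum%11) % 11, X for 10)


Weighted sum: 242
242 mod 11 = 0

Check digit: 0


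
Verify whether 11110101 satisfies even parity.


Number of 1s: 6

Yes, parity is correct (6 ones)


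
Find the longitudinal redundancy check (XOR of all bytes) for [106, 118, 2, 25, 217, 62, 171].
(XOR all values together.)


XOR chain: 106 ^ 118 ^ 2 ^ 25 ^ 217 ^ 62 ^ 171 = 75

75


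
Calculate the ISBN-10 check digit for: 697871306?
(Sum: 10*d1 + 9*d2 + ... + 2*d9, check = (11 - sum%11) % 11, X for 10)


Weighted sum: 324
324 mod 11 = 5

Check digit: 6


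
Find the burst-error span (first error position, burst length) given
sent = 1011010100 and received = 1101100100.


XOR: 0110110000

Burst at position 1, length 5


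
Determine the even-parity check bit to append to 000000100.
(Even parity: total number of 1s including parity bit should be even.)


Number of 1s in data: 1
Parity bit: 1

1


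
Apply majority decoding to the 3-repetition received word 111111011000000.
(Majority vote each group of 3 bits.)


Groups: 111, 111, 011, 000, 000
Majority votes: 11100

11100


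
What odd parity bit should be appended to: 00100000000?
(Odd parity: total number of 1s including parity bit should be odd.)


Number of 1s in data: 1
Parity bit: 0

0
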